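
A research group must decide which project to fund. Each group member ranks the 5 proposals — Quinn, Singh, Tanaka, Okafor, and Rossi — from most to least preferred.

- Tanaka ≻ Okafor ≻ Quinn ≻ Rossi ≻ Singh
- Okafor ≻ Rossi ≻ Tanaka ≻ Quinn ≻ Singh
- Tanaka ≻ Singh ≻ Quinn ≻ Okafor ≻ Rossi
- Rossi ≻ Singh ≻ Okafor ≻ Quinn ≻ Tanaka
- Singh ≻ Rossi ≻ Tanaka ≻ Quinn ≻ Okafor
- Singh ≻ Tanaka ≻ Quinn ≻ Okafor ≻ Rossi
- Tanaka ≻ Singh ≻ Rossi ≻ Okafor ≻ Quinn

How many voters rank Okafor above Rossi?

4

Ballots ranking Okafor above Rossi: 4.
Ballots ranking Rossi above Okafor: 3.
So 4 of 7 voters prefer Okafor to Rossi.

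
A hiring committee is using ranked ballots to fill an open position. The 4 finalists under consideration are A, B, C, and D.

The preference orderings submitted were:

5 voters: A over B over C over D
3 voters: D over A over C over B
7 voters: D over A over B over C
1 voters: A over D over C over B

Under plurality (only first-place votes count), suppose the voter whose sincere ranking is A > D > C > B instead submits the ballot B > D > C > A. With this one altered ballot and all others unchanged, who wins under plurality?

First-place totals with the altered ballot: A 5, B 1, C 0, D 10.
The winner is unchanged: still D.

D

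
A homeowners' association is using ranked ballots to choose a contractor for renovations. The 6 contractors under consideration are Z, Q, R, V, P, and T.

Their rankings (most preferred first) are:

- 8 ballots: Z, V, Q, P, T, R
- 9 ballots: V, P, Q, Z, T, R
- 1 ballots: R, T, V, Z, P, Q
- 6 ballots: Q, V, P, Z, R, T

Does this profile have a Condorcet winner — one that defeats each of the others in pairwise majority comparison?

Head-to-head results (24 voters total):
Z vs Q: Q wins 15–9.
Z vs R: Z wins 23–1.
Z vs V: V wins 16–8.
Z vs P: P wins 15–9.
Z vs T: Z wins 23–1.
Q vs R: Q wins 23–1.
Q vs V: V wins 18–6.
Q vs P: Q wins 14–10.
Q vs T: Q wins 23–1.
R vs V: V wins 23–1.
R vs P: P wins 23–1.
R vs T: T wins 17–7.
V vs P: V wins 24–0.
V vs T: V wins 23–1.
P vs T: P wins 23–1.
V beats each rival — Z (16–8), Q (18–6), R (23–1), P (24–0), T (23–1) — so V is the Condorcet winner.

Yes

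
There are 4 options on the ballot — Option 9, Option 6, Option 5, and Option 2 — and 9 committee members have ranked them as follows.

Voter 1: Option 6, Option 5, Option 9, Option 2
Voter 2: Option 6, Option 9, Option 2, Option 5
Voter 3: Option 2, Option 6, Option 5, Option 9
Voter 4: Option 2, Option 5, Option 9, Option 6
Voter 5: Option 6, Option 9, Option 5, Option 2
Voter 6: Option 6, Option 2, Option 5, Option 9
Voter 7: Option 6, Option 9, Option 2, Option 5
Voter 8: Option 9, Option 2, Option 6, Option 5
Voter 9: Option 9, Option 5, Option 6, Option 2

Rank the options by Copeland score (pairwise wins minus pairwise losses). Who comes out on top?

Option 6

Pairwise results:
  Option 9 vs Option 6: Option 6 wins 6–3.
  Option 9 vs Option 5: Option 9 wins 5–4.
  Option 9 vs Option 2: Option 9 wins 6–3.
  Option 6 vs Option 5: Option 6 wins 7–2.
  Option 6 vs Option 2: Option 6 wins 6–3.
  Option 5 vs Option 2: Option 2 wins 6–3.
Copeland scores (wins − losses):
  Option 9: 2 − 1 = 1
  Option 6: 3 − 0 = 3
  Option 5: 0 − 3 = -3
  Option 2: 1 − 2 = -1
Option 6 has the best Copeland score.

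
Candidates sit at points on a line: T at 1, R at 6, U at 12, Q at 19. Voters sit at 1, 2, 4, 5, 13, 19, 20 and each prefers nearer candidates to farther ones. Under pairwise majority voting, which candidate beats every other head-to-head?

R

With single-peaked preferences on a line, the Condorcet winner is the candidate closest to the median voter.
The median voter (position 5) is closest to R at 6.
Check: R vs T — voters closer to R: 5 of 7.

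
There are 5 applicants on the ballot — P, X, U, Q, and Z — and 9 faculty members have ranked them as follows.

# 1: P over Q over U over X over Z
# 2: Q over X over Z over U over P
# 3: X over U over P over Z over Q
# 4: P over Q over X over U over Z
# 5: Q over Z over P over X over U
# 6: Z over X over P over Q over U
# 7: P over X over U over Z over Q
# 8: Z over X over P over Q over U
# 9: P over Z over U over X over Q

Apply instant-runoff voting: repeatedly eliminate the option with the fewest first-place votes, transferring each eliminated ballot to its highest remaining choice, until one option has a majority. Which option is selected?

Round 1: P 4, Q 2, Z 2, X 1, U 0. U has the fewest and is eliminated.
Round 2: P 4, Q 2, Z 2, X 1. X has the fewest and is eliminated.
Round 3: P 5, Q 2, Z 2. P has a majority.

P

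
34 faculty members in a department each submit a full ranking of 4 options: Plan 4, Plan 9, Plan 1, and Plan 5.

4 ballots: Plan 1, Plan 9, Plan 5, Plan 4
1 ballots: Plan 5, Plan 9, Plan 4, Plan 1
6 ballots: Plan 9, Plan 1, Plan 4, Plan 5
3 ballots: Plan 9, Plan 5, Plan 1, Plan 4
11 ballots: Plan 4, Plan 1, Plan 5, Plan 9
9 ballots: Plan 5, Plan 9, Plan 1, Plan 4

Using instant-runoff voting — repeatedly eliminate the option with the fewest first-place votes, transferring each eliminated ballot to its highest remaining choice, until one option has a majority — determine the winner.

Round 1: Plan 4 11, Plan 5 10, Plan 9 9, Plan 1 4. Plan 1 has the fewest and is eliminated.
Round 2: Plan 9 13, Plan 4 11, Plan 5 10. Plan 5 has the fewest and is eliminated.
Round 3: Plan 9 23, Plan 4 11. Plan 9 has a majority.

Plan 9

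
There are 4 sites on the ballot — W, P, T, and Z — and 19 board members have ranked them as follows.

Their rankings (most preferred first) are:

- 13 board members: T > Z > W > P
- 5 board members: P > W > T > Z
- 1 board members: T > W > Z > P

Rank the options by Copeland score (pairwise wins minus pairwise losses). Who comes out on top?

Pairwise results:
  W vs P: W wins 14–5.
  W vs T: T wins 14–5.
  W vs Z: Z wins 13–6.
  P vs T: T wins 14–5.
  P vs Z: Z wins 14–5.
  T vs Z: T wins 19–0.
Copeland scores (wins − losses):
  W: 1 − 2 = -1
  P: 0 − 3 = -3
  T: 3 − 0 = 3
  Z: 2 − 1 = 1
T has the best Copeland score.

T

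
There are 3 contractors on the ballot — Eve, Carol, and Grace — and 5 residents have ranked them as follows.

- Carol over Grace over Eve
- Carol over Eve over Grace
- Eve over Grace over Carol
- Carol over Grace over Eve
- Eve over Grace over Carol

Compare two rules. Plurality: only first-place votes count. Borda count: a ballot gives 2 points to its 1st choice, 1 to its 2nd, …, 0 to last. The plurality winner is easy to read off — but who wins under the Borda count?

Plurality first-place counts: Eve 2, Carol 3, Grace 0 → Carol.
Borda totals: Eve 5, Carol 6, Grace 4 → Carol.

Carol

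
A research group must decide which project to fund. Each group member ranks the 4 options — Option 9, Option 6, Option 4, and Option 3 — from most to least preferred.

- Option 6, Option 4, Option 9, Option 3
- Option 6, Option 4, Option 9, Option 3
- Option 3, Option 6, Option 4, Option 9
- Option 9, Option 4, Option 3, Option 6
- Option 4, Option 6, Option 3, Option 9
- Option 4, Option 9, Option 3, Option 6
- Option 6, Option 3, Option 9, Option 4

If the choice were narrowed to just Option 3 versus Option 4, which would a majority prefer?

Ballots ranking Option 3 above Option 4: 2.
Ballots ranking Option 4 above Option 3: 5.
Option 4 wins the head-to-head, 5–2.

Option 4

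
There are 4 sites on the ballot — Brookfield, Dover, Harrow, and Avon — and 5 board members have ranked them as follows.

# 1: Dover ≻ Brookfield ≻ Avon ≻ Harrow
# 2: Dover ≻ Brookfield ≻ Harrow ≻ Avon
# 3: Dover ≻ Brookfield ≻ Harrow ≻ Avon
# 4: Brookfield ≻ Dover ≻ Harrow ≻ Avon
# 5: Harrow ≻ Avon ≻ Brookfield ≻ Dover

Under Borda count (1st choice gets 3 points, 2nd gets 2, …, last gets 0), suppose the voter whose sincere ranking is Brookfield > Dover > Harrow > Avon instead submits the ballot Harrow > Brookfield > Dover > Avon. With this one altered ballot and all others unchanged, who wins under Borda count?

Dover

Borda totals with the altered ballot: Brookfield 9, Dover 10, Harrow 8, Avon 3.
The winner is unchanged: still Dover.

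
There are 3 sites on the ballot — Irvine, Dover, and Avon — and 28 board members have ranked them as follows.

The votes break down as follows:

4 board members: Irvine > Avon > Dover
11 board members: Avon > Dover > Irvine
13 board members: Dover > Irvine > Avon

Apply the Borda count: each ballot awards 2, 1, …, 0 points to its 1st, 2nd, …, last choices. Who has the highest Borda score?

Dover

Borda scores:
  Irvine: 4·2 + 11·0 + 13·1 = 21
  Dover: 4·0 + 11·1 + 13·2 = 37
  Avon: 4·1 + 11·2 + 13·0 = 26
Dover has the highest total.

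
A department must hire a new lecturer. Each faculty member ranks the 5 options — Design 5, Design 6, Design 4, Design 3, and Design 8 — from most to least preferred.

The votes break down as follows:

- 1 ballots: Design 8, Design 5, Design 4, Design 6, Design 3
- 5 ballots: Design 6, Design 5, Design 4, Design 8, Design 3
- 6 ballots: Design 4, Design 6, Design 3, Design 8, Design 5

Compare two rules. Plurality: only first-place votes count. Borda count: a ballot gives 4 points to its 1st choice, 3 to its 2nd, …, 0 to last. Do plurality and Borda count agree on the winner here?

No

Plurality first-place counts: Design 5 0, Design 6 5, Design 4 6, Design 3 0, Design 8 1 → Design 4.
Borda totals: Design 5 18, Design 6 39, Design 4 36, Design 3 12, Design 8 15 → Design 6.
The two rules disagree: plurality picks Design 4, Borda picks Design 6.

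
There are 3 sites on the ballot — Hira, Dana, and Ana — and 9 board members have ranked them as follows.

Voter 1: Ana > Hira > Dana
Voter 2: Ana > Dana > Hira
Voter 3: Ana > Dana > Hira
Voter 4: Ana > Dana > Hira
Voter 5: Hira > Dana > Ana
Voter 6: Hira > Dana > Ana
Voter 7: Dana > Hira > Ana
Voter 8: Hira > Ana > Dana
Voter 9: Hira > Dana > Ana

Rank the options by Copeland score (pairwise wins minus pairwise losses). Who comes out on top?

Hira

Pairwise results:
  Hira vs Dana: Hira wins 5–4.
  Hira vs Ana: Hira wins 5–4.
  Dana vs Ana: Ana wins 5–4.
Copeland scores (wins − losses):
  Hira: 2 − 0 = 2
  Dana: 0 − 2 = -2
  Ana: 1 − 1 = 0
Hira has the best Copeland score.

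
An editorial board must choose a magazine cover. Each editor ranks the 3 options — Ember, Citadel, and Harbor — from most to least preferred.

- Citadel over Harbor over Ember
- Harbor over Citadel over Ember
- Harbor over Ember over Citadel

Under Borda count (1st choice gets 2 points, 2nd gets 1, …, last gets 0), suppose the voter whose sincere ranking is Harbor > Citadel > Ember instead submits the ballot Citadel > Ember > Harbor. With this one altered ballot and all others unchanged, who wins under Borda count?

Borda totals with the altered ballot: Ember 2, Citadel 4, Harbor 3.
The switch changes the winner from Harbor to Citadel.

Citadel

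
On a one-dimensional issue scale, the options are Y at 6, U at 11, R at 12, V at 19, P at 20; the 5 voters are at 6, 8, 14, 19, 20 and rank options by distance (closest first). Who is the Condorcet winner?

With single-peaked preferences on a line, the Condorcet winner is the candidate closest to the median voter.
The median voter (position 14) is closest to R at 12.
Check: R vs U — voters closer to R: 3 of 5.

R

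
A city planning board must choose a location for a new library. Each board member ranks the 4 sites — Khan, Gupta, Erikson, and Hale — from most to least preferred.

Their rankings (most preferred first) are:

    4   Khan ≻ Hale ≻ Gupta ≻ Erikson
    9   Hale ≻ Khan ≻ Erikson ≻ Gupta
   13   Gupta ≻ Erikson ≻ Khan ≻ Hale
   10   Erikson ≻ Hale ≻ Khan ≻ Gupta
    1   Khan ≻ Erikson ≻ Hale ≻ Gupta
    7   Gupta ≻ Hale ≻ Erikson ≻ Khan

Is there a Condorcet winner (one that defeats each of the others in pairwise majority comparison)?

No

Head-to-head results (44 voters total):
Khan vs Gupta: Khan wins 24–20.
Khan vs Erikson: Erikson wins 30–14.
Khan vs Hale: Hale wins 26–18.
Gupta vs Erikson: Gupta wins 24–20.
Gupta vs Hale: Hale wins 24–20.
Erikson vs Hale: Erikson wins 24–20.
No candidate beats all others: Khan beats Gupta beats Erikson beats Khan, a majority cycle.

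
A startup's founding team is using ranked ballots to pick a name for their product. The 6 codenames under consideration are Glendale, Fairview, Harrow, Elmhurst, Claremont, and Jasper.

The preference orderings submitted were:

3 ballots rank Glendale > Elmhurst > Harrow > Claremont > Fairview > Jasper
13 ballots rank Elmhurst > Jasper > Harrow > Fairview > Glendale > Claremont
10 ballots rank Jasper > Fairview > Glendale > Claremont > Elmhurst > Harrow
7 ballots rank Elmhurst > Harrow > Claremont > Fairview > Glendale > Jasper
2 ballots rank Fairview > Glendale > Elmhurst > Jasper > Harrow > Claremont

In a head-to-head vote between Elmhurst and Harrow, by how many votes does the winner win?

Ballots ranking Elmhurst above Harrow: 3+13+10+7+2 = 35.
Ballots ranking Harrow above Elmhurst: 0.
Elmhurst wins 35–0, a margin of 35.

35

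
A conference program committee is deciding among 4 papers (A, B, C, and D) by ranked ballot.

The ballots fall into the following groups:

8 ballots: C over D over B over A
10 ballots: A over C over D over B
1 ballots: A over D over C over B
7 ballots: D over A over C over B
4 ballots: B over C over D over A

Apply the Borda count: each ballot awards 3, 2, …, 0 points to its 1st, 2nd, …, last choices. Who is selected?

Borda scores:
  A: 8·0 + 10·3 + 3 + 7·2 + 4·0 = 47
  B: 8·1 + 10·0 + 0 + 7·0 + 4·3 = 20
  C: 8·3 + 10·2 + 1 + 7·1 + 4·2 = 60
  D: 8·2 + 10·1 + 2 + 7·3 + 4·1 = 53
C has the highest total.

C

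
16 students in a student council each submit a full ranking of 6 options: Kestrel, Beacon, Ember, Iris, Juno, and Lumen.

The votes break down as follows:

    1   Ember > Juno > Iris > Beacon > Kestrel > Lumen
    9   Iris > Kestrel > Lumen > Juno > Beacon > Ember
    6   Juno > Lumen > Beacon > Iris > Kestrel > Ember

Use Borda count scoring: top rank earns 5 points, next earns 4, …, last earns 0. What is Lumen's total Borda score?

51

Borda scores:
  Kestrel: 1 + 9·4 + 6·1 = 43
  Beacon: 2 + 9·1 + 6·3 = 29
  Ember: 5 + 9·0 + 6·0 = 5
  Iris: 3 + 9·5 + 6·2 = 60
  Juno: 4 + 9·2 + 6·5 = 52
  Lumen: 0 + 9·3 + 6·4 = 51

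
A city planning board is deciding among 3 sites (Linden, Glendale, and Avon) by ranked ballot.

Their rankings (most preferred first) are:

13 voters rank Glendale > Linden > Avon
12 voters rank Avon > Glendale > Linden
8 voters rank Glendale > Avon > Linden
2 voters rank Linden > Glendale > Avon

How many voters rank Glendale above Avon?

Ballots ranking Glendale above Avon: 13+8+2 = 23.
Ballots ranking Avon above Glendale: 12.
So 23 of 35 voters prefer Glendale to Avon.

23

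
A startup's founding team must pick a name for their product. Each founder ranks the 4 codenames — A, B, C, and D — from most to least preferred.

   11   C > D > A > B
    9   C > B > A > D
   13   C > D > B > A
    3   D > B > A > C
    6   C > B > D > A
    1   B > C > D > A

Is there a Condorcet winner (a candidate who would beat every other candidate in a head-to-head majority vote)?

Yes

Head-to-head results (43 voters total):
A vs B: B wins 32–11.
A vs C: C wins 40–3.
A vs D: D wins 34–9.
B vs C: C wins 39–4.
B vs D: D wins 27–16.
C vs D: C wins 40–3.
C beats each rival — A (40–3), B (39–4), D (40–3) — so C is the Condorcet winner.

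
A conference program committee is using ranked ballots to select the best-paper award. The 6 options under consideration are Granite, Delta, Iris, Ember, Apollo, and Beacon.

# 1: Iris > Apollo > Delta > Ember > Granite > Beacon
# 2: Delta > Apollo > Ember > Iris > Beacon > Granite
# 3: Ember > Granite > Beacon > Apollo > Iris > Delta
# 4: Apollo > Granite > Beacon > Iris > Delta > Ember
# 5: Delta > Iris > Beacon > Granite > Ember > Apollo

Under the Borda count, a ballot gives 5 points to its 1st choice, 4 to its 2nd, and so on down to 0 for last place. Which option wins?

Apollo

Borda scores:
  Granite: 1 + 0 + 4 + 4 + 2 = 11
  Delta: 3 + 5 + 0 + 1 + 5 = 14
  Iris: 5 + 2 + 1 + 2 + 4 = 14
  Ember: 2 + 3 + 5 + 0 + 1 = 11
  Apollo: 4 + 4 + 2 + 5 + 0 = 15
  Beacon: 0 + 1 + 3 + 3 + 3 = 10
Apollo has the highest total.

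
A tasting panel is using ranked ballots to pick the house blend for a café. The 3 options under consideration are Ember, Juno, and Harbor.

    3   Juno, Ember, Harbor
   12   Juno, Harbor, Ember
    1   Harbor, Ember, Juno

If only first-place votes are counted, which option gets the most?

First-place vote totals:
  Ember: 0
  Juno: 15
  Harbor: 1
Juno has the most first-place votes.

Juno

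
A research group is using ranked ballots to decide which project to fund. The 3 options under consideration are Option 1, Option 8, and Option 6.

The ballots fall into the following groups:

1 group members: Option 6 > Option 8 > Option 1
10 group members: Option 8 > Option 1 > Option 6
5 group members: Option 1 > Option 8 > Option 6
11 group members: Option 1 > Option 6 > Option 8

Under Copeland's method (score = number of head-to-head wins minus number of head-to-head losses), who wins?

Option 1

Pairwise results:
  Option 1 vs Option 8: Option 1 wins 16–11.
  Option 1 vs Option 6: Option 1 wins 26–1.
  Option 8 vs Option 6: Option 8 wins 15–12.
Copeland scores (wins − losses):
  Option 1: 2 − 0 = 2
  Option 8: 1 − 1 = 0
  Option 6: 0 − 2 = -2
Option 1 has the best Copeland score.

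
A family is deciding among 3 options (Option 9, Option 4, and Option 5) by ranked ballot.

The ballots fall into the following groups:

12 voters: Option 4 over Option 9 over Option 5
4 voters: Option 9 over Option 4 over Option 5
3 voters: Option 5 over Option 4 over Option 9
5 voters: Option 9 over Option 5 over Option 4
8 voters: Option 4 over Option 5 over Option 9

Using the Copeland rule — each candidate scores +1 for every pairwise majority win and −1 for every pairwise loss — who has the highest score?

Option 4

Pairwise results:
  Option 9 vs Option 4: Option 4 wins 23–9.
  Option 9 vs Option 5: Option 9 wins 21–11.
  Option 4 vs Option 5: Option 4 wins 24–8.
Copeland scores (wins − losses):
  Option 9: 1 − 1 = 0
  Option 4: 2 − 0 = 2
  Option 5: 0 − 2 = -2
Option 4 has the best Copeland score.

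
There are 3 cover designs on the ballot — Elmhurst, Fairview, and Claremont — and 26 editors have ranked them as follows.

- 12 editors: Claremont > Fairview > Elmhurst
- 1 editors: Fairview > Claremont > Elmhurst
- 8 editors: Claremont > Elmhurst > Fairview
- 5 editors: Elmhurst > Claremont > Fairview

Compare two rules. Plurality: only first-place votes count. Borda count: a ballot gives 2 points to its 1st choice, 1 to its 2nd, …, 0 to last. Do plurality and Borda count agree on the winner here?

Plurality first-place counts: Elmhurst 5, Fairview 1, Claremont 20 → Claremont.
Borda totals: Elmhurst 18, Fairview 14, Claremont 46 → Claremont.
The two rules agree on Claremont.

Yes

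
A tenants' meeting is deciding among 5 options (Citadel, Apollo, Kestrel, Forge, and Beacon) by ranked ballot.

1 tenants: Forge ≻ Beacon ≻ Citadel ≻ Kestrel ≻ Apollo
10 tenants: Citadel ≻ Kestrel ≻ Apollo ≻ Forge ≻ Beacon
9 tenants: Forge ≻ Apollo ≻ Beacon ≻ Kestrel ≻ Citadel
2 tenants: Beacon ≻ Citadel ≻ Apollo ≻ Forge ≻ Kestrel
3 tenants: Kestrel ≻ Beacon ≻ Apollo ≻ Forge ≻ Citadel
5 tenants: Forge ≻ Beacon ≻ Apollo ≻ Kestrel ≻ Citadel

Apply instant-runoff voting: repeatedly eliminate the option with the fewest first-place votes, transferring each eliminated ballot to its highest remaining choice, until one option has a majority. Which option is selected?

Forge

Round 1: Forge 15, Citadel 10, Kestrel 3, Beacon 2, Apollo 0. Apollo has the fewest and is eliminated.
Round 2: Forge 15, Citadel 10, Kestrel 3, Beacon 2. Beacon has the fewest and is eliminated.
Round 3: Forge 15, Citadel 12, Kestrel 3. Kestrel has the fewest and is eliminated.
Round 4: Forge 18, Citadel 12. Forge has a majority.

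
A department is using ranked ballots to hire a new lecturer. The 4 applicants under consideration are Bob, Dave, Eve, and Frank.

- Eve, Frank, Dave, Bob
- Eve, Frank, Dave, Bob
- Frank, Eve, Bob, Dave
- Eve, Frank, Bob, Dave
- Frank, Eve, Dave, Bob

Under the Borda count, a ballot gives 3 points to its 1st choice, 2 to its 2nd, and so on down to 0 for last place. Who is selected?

Eve

Borda scores:
  Bob: 0 + 0 + 1 + 1 + 0 = 2
  Dave: 1 + 1 + 0 + 0 + 1 = 3
  Eve: 3 + 3 + 2 + 3 + 2 = 13
  Frank: 2 + 2 + 3 + 2 + 3 = 12
Eve has the highest total.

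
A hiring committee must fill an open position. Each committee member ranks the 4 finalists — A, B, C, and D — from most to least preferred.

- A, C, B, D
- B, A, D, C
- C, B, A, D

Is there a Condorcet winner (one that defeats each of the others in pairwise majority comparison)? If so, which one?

Head-to-head results (3 voters total):
A vs B: B wins 2–1.
A vs C: A wins 2–1.
A vs D: A wins 3–0.
B vs C: C wins 2–1.
B vs D: B wins 3–0.
C vs D: C wins 2–1.
No candidate beats all others: A beats C beats B beats A, a majority cycle.

No Condorcet winner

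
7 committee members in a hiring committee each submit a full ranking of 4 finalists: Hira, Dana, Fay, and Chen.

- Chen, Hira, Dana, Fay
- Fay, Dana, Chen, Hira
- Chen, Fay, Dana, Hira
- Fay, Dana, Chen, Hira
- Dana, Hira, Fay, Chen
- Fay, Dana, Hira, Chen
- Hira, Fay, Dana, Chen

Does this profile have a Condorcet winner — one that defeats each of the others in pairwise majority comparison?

Yes

Head-to-head results (7 voters total):
Hira vs Dana: Dana wins 5–2.
Hira vs Fay: Fay wins 4–3.
Hira vs Chen: Chen wins 4–3.
Dana vs Fay: Fay wins 5–2.
Dana vs Chen: Dana wins 5–2.
Fay vs Chen: Fay wins 5–2.
Fay beats each rival — Hira (4–3), Dana (5–2), Chen (5–2) — so Fay is the Condorcet winner.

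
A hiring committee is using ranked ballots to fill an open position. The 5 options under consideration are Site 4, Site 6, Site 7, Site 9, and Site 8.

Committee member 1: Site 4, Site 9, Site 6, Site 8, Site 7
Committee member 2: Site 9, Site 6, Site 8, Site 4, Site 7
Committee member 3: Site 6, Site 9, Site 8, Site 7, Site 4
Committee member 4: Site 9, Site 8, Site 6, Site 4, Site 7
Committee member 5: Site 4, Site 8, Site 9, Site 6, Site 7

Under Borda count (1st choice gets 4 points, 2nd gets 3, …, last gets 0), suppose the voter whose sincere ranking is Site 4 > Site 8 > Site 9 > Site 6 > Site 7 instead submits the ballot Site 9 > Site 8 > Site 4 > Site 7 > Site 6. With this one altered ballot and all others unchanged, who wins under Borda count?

Borda totals with the altered ballot: Site 4 8, Site 6 11, Site 7 2, Site 9 18, Site 8 11.
The winner is unchanged: still Site 9.

Site 9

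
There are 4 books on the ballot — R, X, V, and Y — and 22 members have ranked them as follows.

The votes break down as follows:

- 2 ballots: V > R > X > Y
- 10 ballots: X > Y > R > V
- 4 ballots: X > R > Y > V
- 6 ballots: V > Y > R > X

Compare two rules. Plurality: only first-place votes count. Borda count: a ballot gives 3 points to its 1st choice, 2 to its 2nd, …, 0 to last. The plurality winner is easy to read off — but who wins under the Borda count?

X

Plurality first-place counts: R 0, X 14, V 8, Y 0 → X.
Borda totals: R 28, X 44, V 24, Y 36 → X.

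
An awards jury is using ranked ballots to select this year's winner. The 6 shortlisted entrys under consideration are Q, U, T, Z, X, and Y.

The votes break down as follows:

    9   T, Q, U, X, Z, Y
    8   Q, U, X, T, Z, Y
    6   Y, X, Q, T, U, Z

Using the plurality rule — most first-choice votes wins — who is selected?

First-place vote totals:
  Q: 8
  U: 0
  T: 9
  Z: 0
  X: 0
  Y: 6
T has the most first-place votes.

T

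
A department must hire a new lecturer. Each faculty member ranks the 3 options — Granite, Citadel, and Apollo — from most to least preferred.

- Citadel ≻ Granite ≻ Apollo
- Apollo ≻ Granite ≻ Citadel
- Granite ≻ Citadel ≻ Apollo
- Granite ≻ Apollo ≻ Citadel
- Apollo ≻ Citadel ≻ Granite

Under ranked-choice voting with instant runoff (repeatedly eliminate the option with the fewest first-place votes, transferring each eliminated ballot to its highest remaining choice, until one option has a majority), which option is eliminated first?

Round 1: Granite 2, Apollo 2, Citadel 1. Citadel has the fewest and is eliminated.
Round 2: Granite 3, Apollo 2. Granite has a majority.

Citadel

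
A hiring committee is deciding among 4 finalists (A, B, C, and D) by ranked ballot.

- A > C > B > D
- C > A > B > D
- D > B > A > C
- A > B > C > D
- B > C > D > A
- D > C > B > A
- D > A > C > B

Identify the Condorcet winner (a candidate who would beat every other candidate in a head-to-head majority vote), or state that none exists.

No Condorcet winner

Head-to-head results (7 voters total):
A vs B: A wins 4–3.
A vs C: A wins 4–3.
A vs D: D wins 4–3.
B vs C: C wins 4–3.
B vs D: B wins 4–3.
C vs D: C wins 4–3.
No candidate beats all others: A beats B beats D beats A, a majority cycle.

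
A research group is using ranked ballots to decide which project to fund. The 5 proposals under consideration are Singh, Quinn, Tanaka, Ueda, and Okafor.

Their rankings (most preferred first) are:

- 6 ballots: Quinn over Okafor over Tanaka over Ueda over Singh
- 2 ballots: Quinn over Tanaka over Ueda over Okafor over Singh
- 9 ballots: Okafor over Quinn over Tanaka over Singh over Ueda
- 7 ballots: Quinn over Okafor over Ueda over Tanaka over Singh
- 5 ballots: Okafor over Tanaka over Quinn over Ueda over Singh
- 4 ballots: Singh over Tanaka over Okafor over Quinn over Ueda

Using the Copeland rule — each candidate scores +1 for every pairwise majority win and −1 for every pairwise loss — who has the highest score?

Pairwise results:
  Singh vs Quinn: Quinn wins 29–4.
  Singh vs Tanaka: Tanaka wins 29–4.
  Singh vs Ueda: Ueda wins 20–13.
  Singh vs Okafor: Okafor wins 29–4.
  Quinn vs Tanaka: Quinn wins 24–9.
  Quinn vs Ueda: Quinn wins 33–0.
  Quinn vs Okafor: Okafor wins 18–15.
  Tanaka vs Ueda: Tanaka wins 26–7.
  Tanaka vs Okafor: Okafor wins 27–6.
  Ueda vs Okafor: Okafor wins 31–2.
Copeland scores (wins − losses):
  Singh: 0 − 4 = -4
  Quinn: 3 − 1 = 2
  Tanaka: 2 − 2 = 0
  Ueda: 1 − 3 = -2
  Okafor: 4 − 0 = 4
Okafor has the best Copeland score.

Okafor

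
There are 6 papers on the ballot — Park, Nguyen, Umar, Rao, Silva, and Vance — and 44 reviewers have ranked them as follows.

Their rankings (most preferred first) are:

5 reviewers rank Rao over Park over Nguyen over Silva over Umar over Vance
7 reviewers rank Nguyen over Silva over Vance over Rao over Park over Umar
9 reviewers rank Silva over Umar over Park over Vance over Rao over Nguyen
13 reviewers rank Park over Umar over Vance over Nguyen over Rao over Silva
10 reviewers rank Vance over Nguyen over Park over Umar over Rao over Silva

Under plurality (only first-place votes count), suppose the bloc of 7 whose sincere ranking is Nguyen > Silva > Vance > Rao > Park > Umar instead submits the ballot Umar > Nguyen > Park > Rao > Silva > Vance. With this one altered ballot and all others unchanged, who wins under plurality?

First-place totals with the altered ballot: Park 13, Nguyen 0, Umar 7, Rao 5, Silva 9, Vance 10.
The winner is unchanged: still Park.

Park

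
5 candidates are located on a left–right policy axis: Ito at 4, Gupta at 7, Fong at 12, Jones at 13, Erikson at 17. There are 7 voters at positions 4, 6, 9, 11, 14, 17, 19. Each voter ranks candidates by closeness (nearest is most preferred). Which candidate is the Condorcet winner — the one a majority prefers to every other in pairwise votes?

With single-peaked preferences on a line, the Condorcet winner is the candidate closest to the median voter.
The median voter (position 11) is closest to Fong at 12.
Check: Fong vs Ito — voters closer to Fong: 5 of 7.

Fong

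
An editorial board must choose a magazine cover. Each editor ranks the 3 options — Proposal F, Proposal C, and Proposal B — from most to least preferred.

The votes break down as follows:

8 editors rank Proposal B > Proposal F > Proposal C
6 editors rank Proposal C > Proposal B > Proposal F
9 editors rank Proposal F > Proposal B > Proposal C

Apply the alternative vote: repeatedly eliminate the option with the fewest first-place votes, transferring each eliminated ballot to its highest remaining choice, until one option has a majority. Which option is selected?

Proposal B

Round 1: Proposal F 9, Proposal B 8, Proposal C 6. Proposal C has the fewest and is eliminated.
Round 2: Proposal B 14, Proposal F 9. Proposal B has a majority.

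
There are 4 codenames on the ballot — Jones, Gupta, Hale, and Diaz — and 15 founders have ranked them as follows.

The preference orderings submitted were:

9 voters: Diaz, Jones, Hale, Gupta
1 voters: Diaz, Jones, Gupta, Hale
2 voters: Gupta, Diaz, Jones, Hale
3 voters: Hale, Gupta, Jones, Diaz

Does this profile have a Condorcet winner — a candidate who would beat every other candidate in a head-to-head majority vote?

Yes

Head-to-head results (15 voters total):
Jones vs Gupta: Jones wins 10–5.
Jones vs Hale: Jones wins 12–3.
Jones vs Diaz: Diaz wins 12–3.
Gupta vs Hale: Hale wins 12–3.
Gupta vs Diaz: Diaz wins 10–5.
Hale vs Diaz: Diaz wins 12–3.
Diaz beats each rival — Jones (12–3), Gupta (10–5), Hale (12–3) — so Diaz is the Condorcet winner.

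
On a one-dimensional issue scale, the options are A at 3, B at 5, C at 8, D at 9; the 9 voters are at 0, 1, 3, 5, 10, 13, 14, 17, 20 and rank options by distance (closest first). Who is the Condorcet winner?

With single-peaked preferences on a line, the Condorcet winner is the candidate closest to the median voter.
The median voter (position 10) is closest to D at 9.
Check: D vs B — voters closer to D: 5 of 9.

D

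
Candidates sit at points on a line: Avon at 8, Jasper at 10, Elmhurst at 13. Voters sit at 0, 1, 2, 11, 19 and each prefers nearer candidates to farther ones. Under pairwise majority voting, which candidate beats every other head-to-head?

With single-peaked preferences on a line, the Condorcet winner is the candidate closest to the median voter.
The median voter (position 2) is closest to Avon at 8.
Check: Avon vs Elmhurst — voters closer to Avon: 3 of 5.

Avon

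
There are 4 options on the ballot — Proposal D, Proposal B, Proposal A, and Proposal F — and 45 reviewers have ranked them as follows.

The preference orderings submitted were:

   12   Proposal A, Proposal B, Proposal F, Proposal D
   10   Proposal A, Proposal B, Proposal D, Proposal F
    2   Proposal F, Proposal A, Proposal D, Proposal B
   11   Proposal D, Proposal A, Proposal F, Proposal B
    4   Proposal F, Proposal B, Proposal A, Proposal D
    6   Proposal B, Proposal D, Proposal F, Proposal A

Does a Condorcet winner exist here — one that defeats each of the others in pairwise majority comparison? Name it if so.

Head-to-head results (45 voters total):
Proposal D vs Proposal B: Proposal B wins 32–13.
Proposal D vs Proposal A: Proposal A wins 28–17.
Proposal D vs Proposal F: Proposal D wins 27–18.
Proposal B vs Proposal A: Proposal A wins 35–10.
Proposal B vs Proposal F: Proposal B wins 28–17.
Proposal A vs Proposal F: Proposal A wins 33–12.
Proposal A beats each rival — Proposal D (28–17), Proposal B (35–10), Proposal F (33–12) — so Proposal A is the Condorcet winner.

Proposal A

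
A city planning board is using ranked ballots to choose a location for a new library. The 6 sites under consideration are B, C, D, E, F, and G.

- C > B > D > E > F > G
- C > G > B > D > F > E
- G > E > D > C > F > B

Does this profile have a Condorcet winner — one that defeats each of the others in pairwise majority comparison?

Yes

Head-to-head results (3 voters total):
B vs C: C wins 3–0.
B vs D: B wins 2–1.
B vs E: B wins 2–1.
B vs F: B wins 2–1.
B vs G: G wins 2–1.
C vs D: C wins 2–1.
C vs E: C wins 2–1.
C vs F: C wins 3–0.
C vs G: C wins 2–1.
D vs E: D wins 2–1.
D vs F: D wins 3–0.
D vs G: G wins 2–1.
E vs F: E wins 2–1.
E vs G: G wins 2–1.
F vs G: G wins 2–1.
C beats each rival — B (3–0), D (2–1), E (2–1), F (3–0), G (2–1) — so C is the Condorcet winner.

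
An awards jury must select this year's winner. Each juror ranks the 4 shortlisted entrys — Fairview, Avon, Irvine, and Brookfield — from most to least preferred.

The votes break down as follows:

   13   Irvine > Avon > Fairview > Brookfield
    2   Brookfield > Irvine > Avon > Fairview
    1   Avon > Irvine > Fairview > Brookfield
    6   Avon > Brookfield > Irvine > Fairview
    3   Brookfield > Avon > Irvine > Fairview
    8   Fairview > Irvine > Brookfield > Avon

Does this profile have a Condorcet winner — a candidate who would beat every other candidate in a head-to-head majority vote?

Yes

Head-to-head results (33 voters total):
Fairview vs Avon: Avon wins 25–8.
Fairview vs Irvine: Irvine wins 25–8.
Fairview vs Brookfield: Fairview wins 22–11.
Avon vs Irvine: Irvine wins 23–10.
Avon vs Brookfield: Avon wins 20–13.
Irvine vs Brookfield: Irvine wins 22–11.
Irvine beats each rival — Fairview (25–8), Avon (23–10), Brookfield (22–11) — so Irvine is the Condorcet winner.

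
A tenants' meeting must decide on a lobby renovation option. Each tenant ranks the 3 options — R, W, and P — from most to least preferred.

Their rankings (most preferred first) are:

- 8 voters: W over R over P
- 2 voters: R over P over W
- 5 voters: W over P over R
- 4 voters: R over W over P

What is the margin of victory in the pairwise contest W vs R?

7

Ballots ranking W above R: 8+5 = 13.
Ballots ranking R above W: 2+4 = 6.
W wins 13–6, a margin of 7.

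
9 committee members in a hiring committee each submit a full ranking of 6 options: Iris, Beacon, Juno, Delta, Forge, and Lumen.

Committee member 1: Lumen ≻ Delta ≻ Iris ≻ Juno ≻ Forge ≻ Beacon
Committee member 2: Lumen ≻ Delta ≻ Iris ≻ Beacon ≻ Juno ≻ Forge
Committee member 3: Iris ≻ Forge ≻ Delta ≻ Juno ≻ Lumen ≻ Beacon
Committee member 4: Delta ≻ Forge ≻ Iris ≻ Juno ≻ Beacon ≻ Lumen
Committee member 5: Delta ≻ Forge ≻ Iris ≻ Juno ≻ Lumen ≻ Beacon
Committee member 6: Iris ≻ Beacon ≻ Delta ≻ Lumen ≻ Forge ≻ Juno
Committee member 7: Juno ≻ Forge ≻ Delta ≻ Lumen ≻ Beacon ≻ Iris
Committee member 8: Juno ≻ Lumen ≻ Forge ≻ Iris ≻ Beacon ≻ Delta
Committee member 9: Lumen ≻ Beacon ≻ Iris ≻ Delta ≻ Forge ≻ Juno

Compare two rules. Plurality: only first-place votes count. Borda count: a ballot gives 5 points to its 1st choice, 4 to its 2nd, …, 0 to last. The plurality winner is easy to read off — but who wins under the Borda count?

Plurality first-place counts: Iris 2, Beacon 0, Juno 2, Delta 2, Forge 0, Lumen 3 → Lumen.
Borda totals: Iris 27, Beacon 13, Juno 19, Delta 29, Forge 22, Lumen 25 → Delta.

Delta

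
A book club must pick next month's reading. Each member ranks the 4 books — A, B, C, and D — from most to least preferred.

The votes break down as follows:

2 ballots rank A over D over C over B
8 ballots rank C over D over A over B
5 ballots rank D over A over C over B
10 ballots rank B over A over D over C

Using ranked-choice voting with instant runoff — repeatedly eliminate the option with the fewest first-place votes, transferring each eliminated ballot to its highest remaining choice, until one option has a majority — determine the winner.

Round 1: B 10, C 8, D 5, A 2. A has the fewest and is eliminated.
Round 2: B 10, C 8, D 7. D has the fewest and is eliminated.
Round 3: C 15, B 10. C has a majority.

C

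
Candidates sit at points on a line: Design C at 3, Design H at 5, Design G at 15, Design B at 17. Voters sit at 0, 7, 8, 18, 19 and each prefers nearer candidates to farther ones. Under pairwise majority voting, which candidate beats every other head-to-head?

With single-peaked preferences on a line, the Condorcet winner is the candidate closest to the median voter.
The median voter (position 8) is closest to Design H at 5.
Check: Design H vs Design B — voters closer to Design H: 3 of 5.

Design H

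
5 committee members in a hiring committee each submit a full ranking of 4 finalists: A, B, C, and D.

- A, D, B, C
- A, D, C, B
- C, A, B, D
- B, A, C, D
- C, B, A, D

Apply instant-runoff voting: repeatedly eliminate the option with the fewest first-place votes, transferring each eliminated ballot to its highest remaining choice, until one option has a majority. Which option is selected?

A

Round 1: A 2, C 2, B 1, D 0. D has the fewest and is eliminated.
Round 2: A 2, C 2, B 1. B has the fewest and is eliminated.
Round 3: A 3, C 2. A has a majority.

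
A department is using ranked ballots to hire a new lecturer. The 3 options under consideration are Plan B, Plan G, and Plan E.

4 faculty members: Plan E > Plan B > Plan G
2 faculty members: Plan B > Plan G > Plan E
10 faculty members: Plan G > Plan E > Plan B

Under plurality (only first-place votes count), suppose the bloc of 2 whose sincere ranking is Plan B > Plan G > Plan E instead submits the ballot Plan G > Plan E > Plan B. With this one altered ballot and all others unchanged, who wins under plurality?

Plan G

First-place totals with the altered ballot: Plan B 0, Plan G 12, Plan E 4.
The winner is unchanged: still Plan G.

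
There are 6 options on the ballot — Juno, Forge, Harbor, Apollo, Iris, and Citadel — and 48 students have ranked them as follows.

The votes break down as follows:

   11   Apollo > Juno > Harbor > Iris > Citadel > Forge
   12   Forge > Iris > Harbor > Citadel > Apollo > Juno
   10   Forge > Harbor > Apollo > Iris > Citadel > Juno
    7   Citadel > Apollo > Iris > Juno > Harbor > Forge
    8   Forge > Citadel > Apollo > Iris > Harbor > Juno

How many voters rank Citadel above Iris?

15

Ballots ranking Citadel above Iris: 7+8 = 15.
Ballots ranking Iris above Citadel: 11+12+10 = 33.
So 15 of 48 voters prefer Citadel to Iris.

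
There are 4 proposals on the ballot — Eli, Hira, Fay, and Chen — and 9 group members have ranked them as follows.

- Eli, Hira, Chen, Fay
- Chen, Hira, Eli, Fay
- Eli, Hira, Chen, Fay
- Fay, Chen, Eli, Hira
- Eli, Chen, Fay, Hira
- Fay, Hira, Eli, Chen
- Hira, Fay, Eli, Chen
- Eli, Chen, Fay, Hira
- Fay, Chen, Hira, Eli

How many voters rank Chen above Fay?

Ballots ranking Chen above Fay: 5.
Ballots ranking Fay above Chen: 4.
So 5 of 9 voters prefer Chen to Fay.

5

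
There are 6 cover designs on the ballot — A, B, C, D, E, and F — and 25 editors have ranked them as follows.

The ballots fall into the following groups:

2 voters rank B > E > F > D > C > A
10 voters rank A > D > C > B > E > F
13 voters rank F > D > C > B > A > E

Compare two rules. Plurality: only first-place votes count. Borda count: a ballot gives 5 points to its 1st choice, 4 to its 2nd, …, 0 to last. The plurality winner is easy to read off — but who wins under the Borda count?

D

Plurality first-place counts: A 10, B 2, C 0, D 0, E 0, F 13 → F.
Borda totals: A 63, B 56, C 71, D 96, E 18, F 71 → D.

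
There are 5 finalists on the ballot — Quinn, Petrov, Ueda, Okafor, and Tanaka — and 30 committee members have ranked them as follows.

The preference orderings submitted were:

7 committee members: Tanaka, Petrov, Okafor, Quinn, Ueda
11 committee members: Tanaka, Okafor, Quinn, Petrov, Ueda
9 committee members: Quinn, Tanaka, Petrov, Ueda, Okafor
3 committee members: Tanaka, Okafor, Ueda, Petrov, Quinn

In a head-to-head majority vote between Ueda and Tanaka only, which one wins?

Ballots ranking Ueda above Tanaka: 0.
Ballots ranking Tanaka above Ueda: 7+11+9+3 = 30.
Tanaka wins the head-to-head, 30–0.

Tanaka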